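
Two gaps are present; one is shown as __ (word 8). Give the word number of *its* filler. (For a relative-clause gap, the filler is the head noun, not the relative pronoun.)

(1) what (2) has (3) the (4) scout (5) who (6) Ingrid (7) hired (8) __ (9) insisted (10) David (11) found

4

The marked gap is inside the relative clause, the direct object of "hired".
Its filler is the head noun "scout" (via "who"), at word 4.
(The other dependency links word 1 to a gap after word 11.)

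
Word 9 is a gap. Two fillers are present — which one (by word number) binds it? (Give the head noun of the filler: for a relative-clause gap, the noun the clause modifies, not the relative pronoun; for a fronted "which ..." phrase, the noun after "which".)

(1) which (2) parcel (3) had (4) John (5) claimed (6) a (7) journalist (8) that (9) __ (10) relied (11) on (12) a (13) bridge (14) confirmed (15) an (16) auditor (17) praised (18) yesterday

7

The marked gap is inside the relative clause, the subject of "relied".
Its filler is the head noun "journalist" (via "that"), at word 7.
(The other dependency links word 2 to a gap after word 17.)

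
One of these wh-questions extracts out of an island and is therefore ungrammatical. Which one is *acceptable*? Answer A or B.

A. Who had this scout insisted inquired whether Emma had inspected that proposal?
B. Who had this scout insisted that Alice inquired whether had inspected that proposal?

A

In B, the wh-phrase is extracted from inside a wh-island (introduced by "whether"), which blocks movement.
In A, the extraction path crosses only that-complement boundaries, which are transparent.
So A is grammatical.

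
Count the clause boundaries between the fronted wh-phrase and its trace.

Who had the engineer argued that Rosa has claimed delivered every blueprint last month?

"who" is extracted from the subject of "delivered".
Boundaries crossed, outermost first: [that], [Ø] — 2 in total.

2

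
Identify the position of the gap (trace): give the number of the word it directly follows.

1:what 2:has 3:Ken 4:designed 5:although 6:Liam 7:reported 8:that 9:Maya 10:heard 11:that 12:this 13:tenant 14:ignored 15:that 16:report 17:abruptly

The displaced element is "what" (word 1).
It functions as the direct object of "designed", so the gap sits immediately after word 4 ("designed").
Base order: Ken has designed what although Liam reported that Maya heard that this tenant ignored that report abruptly.

4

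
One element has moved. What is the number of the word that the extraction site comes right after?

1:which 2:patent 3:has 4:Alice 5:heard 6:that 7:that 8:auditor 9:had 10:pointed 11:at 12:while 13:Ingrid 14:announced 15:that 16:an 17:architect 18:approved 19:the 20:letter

11

The displaced element is "which patent" (word 2).
It is linked across 1 clause boundary (that).
It functions as the object of the preposition "at" of "pointed", so the gap sits immediately after word 11 ("at").
Base order: Alice has heard that that auditor had pointed at which patent while Ingrid announced that an architect approved the letter.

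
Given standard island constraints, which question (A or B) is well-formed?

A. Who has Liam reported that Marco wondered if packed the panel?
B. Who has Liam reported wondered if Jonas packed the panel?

B

In A, the wh-phrase is extracted from inside a wh-island (introduced by "if"), which blocks movement.
In B, the extraction path crosses only that-complement boundaries, which are transparent.
So B is grammatical.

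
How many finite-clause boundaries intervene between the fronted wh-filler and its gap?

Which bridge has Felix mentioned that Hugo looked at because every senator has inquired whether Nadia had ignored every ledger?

1

"which bridge" is extracted from the PP object of "looked".
Boundaries crossed, outermost first: [that] — 1 in total.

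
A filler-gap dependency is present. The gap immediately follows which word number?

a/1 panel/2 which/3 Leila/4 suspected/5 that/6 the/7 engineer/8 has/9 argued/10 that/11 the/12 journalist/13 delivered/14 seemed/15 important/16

The displaced element is "a panel" (word 2).
It is linked across 2 clause boundaries (that → that).
It functions as the direct object of "delivered", so the gap sits immediately after word 14 ("delivered").
Base order: Leila suspected that the engineer has argued that the journalist delivered a panel.

14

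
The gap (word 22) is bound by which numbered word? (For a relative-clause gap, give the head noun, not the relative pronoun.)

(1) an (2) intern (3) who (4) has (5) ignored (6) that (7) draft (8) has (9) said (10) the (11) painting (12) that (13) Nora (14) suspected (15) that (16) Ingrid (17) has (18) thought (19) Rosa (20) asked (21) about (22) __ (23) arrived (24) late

11

The gap at 22 is the prepositional object of "asked", inside a relative clause.
The relative pronoun is "that" (word 12); it is bound by the head noun immediately before it.
Its filler is the head noun "painting", at word 11.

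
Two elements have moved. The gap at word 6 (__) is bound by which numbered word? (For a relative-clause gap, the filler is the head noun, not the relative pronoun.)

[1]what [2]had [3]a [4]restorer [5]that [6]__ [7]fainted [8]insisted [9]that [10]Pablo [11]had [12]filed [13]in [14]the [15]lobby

The marked gap is inside the relative clause, the subject of "fainted".
Its filler is the head noun "restorer" (via "that"), at word 4.
(The other dependency links word 1 to a gap after word 12.)

4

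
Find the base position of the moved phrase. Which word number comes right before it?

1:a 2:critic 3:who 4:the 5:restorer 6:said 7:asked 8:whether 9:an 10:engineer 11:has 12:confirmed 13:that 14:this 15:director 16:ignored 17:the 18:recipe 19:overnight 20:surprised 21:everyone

6

The displaced element is "a critic" (word 2).
It is linked across 1 clause boundary (Ø).
It functions as the subject of "asked", so the gap sits immediately after word 6 ("said").
Base order: The restorer said a critic asked whether an engineer has confirmed that this director ignored the recipe overnight.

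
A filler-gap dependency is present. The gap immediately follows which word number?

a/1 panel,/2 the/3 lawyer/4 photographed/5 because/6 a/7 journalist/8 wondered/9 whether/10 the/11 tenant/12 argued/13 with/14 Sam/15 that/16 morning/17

The displaced element is "a panel" (word 2).
It functions as the direct object of "photographed", so the gap sits immediately after word 5 ("photographed").
Base order: The lawyer photographed a panel because a journalist wondered whether the tenant argued with Sam that morning.

5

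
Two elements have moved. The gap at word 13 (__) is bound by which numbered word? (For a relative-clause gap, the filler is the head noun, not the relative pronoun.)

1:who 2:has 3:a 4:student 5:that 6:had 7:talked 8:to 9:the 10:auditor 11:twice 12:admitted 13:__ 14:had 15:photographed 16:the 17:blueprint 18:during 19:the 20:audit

The marked gap is the subject of "photographed".
Its filler is the fronted wh-phrase "who", at word 1.
(The other dependency links word 4 to a gap after word 5.)

1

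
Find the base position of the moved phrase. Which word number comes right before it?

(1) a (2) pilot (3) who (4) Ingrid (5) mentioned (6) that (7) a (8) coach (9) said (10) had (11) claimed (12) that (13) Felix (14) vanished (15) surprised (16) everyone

9

The displaced element is "a pilot" (word 2).
It is linked across 2 clause boundaries (that → Ø).
It functions as the subject of "claimed", so the gap sits immediately after word 9 ("said").
Base order: Ingrid mentioned that a coach said a pilot had claimed that Felix vanished.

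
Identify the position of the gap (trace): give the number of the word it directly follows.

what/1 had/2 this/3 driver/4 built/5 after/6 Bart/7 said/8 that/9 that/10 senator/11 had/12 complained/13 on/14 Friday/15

5

The displaced element is "what" (word 1).
It functions as the direct object of "built", so the gap sits immediately after word 5 ("built").
Base order: This driver had built what after Bart said that that senator had complained on Friday.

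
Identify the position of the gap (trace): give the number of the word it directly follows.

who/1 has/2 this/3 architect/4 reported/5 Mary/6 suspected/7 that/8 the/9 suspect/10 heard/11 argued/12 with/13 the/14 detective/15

11

The displaced element is "who" (word 1).
It is linked across 3 clause boundaries (Ø → that → Ø).
It functions as the subject of "argued", so the gap sits immediately after word 11 ("heard").
Base order: This architect has reported Mary suspected that the suspect heard that who argued with the detective.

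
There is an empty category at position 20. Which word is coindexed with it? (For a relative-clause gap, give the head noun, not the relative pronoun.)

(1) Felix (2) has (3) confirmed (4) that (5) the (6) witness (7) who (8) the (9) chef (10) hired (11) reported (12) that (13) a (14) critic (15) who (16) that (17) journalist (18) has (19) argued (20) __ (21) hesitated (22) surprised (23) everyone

The gap at 20 is the subject of "hesitated", inside a relative clause.
The relative pronoun is "who" (word 15); it is bound by the head noun immediately before it.
Its filler is the head noun "critic", at word 14.

14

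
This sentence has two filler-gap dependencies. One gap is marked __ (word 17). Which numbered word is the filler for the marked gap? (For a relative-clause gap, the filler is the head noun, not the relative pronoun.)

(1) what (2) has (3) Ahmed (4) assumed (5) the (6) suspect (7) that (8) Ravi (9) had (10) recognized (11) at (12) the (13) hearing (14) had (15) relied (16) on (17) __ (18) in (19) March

1

The marked gap is the object of the preposition "on" of "relied".
Its filler is the fronted wh-phrase "what", at word 1.
(The other dependency links word 6 to a gap after word 10.)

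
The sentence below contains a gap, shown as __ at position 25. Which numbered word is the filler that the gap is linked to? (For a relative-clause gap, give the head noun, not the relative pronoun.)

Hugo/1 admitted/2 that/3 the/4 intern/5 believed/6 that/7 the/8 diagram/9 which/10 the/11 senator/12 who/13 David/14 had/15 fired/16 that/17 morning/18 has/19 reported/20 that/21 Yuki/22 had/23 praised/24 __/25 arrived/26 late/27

9

The gap at 25 is the object of "praised", inside a relative clause.
The relative pronoun is "which" (word 10); it is bound by the head noun immediately before it.
Its filler is the head noun "diagram", at word 9.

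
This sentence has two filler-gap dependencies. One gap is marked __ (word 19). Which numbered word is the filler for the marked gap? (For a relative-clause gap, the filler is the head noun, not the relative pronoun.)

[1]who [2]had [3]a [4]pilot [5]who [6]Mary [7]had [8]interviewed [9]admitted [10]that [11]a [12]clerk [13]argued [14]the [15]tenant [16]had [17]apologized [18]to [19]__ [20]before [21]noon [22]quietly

1

The marked gap is the object of the preposition "to" of "apologized".
Its filler is the fronted wh-phrase "who", at word 1.
(The other dependency links word 4 to a gap after word 8.)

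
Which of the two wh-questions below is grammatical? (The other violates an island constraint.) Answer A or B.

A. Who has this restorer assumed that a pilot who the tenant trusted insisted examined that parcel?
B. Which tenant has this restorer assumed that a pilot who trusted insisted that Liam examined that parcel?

In B, the wh-phrase is extracted from inside a complex-NP island (relative clause) (introduced by "who"), which blocks movement.
In A, the extraction path crosses only that-complement boundaries, which are transparent.
So A is grammatical.

A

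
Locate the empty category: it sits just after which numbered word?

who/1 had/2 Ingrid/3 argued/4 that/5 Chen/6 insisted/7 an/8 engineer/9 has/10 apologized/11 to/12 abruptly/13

The displaced element is "who" (word 1).
It is linked across 2 clause boundaries (that → Ø).
It functions as the object of the preposition "to" of "apologized", so the gap sits immediately after word 12 ("to").
Base order: Ingrid had argued that Chen insisted an engineer has apologized to who abruptly.

12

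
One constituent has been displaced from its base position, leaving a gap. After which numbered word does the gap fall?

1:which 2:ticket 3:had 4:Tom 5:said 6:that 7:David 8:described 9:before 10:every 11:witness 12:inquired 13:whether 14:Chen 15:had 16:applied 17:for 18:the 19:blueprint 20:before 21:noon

8

The displaced element is "which ticket" (word 2).
It is linked across 1 clause boundary (that).
It functions as the direct object of "described", so the gap sits immediately after word 8 ("described").
Base order: Tom had said that David described which ticket before every witness inquired whether Chen had applied for the blueprint before noon.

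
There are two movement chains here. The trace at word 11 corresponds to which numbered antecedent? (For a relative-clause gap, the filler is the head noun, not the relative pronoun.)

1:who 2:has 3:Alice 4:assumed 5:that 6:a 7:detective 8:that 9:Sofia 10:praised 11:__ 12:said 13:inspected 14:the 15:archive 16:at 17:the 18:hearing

7

The marked gap is inside the relative clause, the direct object of "praised".
Its filler is the head noun "detective" (via "that"), at word 7.
(The other dependency links word 1 to a gap after word 12.)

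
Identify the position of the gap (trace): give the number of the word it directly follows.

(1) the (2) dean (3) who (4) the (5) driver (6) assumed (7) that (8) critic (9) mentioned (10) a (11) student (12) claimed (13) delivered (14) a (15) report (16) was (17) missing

The displaced element is "the dean" (word 2).
It is linked across 3 clause boundaries (Ø → Ø → Ø).
It functions as the subject of "delivered", so the gap sits immediately after word 12 ("claimed").
Base order: The driver assumed that critic mentioned a student claimed the dean delivered a report.

12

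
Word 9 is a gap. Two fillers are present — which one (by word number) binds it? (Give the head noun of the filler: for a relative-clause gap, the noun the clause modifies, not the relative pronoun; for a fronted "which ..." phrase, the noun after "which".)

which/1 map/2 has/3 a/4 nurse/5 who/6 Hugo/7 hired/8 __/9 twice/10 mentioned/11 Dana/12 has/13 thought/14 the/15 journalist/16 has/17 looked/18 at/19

5

The marked gap is inside the relative clause, the direct object of "hired".
Its filler is the head noun "nurse" (via "who"), at word 5.
(The other dependency links word 2 to a gap after word 19.)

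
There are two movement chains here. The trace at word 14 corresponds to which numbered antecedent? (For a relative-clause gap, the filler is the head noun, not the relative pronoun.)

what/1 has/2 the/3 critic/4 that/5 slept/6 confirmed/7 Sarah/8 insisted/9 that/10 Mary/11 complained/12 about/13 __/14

1

The marked gap is the object of the preposition "about" of "complained".
Its filler is the fronted wh-phrase "what", at word 1.
(The other dependency links word 4 to a gap after word 5.)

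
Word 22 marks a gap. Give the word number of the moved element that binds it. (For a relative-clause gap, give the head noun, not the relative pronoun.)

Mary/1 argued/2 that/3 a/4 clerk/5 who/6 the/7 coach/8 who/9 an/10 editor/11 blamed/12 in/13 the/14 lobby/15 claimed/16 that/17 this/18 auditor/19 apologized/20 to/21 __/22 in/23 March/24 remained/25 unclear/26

The gap at 22 is the prepositional object of "apologized", inside a relative clause.
The relative pronoun is "who" (word 6); it is bound by the head noun immediately before it.
Its filler is the head noun "clerk", at word 5.

5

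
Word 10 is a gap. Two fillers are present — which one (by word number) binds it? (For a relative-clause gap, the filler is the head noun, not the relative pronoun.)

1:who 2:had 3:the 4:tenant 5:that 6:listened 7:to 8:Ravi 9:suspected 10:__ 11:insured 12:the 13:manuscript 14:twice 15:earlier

1

The marked gap is the subject of "insured".
Its filler is the fronted wh-phrase "who", at word 1.
(The other dependency links word 4 to a gap after word 5.)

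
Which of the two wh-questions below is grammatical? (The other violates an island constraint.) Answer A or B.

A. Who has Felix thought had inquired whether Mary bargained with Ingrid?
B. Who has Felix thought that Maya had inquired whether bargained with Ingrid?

A

In B, the wh-phrase is extracted from inside a wh-island (introduced by "whether"), which blocks movement.
In A, the extraction path crosses only that-complement boundaries, which are transparent.
So A is grammatical.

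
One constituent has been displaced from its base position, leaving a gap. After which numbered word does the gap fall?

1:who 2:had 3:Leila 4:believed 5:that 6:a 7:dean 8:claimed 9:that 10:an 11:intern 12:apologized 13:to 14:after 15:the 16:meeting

The displaced element is "who" (word 1).
It is linked across 2 clause boundaries (that → that).
It functions as the object of the preposition "to" of "apologized", so the gap sits immediately after word 13 ("to").
Base order: Leila had believed that a dean claimed that an intern apologized to who after the meeting.

13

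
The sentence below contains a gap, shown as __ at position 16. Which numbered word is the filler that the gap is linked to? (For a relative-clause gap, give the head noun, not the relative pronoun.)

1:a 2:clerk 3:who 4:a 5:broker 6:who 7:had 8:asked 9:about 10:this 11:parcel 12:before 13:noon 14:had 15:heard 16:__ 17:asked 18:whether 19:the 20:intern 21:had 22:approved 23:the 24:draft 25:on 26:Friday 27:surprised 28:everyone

The gap at 16 is the subject of "asked", inside a relative clause.
The relative pronoun is "who" (word 3); it is bound by the head noun immediately before it.
Its filler is the head noun "clerk", at word 2.

2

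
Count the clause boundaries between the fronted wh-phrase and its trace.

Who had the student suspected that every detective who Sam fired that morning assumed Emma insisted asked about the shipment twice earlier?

3

"who" is extracted from the subject of "asked".
Boundaries crossed, outermost first: [that], [Ø], [Ø] — 3 in total.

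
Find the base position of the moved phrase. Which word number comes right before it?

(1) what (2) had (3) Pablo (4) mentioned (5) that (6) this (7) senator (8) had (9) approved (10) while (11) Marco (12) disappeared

9

The displaced element is "what" (word 1).
It is linked across 1 clause boundary (that).
It functions as the direct object of "approved", so the gap sits immediately after word 9 ("approved").
Base order: Pablo had mentioned that this senator had approved what while Marco disappeared.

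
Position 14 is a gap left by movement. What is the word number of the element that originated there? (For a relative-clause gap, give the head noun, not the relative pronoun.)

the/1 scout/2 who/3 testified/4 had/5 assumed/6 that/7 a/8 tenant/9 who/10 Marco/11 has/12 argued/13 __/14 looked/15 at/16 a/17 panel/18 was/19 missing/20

9

The gap at 14 is the subject of "looked", inside a relative clause.
The relative pronoun is "who" (word 10); it is bound by the head noun immediately before it.
Its filler is the head noun "tenant", at word 9.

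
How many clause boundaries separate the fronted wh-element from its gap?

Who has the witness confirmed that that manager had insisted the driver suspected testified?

"who" is extracted from the subject of "testified".
Boundaries crossed, outermost first: [that], [Ø], [Ø] — 3 in total.

3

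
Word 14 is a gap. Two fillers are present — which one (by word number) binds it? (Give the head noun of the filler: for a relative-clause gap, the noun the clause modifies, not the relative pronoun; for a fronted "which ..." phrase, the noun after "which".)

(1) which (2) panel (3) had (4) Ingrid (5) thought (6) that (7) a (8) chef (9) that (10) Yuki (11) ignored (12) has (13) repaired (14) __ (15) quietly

2

The marked gap is the direct object of "repaired".
Its filler is the fronted wh-phrase "which panel", at word 2.
(The other dependency links word 8 to a gap after word 11.)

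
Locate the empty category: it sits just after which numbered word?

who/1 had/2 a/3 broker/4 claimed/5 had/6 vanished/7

The displaced element is "who" (word 1).
It is linked across 1 clause boundary (Ø).
It functions as the subject of "vanished", so the gap sits immediately after word 5 ("claimed").
Base order: A broker had claimed that who had vanished.

5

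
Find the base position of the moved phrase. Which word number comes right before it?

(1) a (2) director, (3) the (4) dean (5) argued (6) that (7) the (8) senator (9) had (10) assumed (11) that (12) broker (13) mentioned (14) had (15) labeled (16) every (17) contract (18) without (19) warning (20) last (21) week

The displaced element is "a director" (word 2).
It is linked across 3 clause boundaries (that → Ø → Ø).
It functions as the subject of "labeled", so the gap sits immediately after word 13 ("mentioned").
Base order: The dean argued that the senator had assumed that broker mentioned that a director had labeled every contract without warning last week.

13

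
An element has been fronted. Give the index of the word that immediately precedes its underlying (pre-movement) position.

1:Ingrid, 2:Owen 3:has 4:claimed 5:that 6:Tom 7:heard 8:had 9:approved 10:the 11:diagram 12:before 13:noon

The displaced element is "Ingrid" (word 1).
It is linked across 2 clause boundaries (that → Ø).
It functions as the subject of "approved", so the gap sits immediately after word 7 ("heard").
Base order: Owen has claimed that Tom heard that Ingrid had approved the diagram before noon.

7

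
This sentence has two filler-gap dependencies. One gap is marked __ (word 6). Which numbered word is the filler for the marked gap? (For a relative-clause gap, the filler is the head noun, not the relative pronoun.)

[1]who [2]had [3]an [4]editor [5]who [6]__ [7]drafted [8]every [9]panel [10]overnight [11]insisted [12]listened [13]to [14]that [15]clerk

4

The marked gap is inside the relative clause, the subject of "drafted".
Its filler is the head noun "editor" (via "who"), at word 4.
(The other dependency links word 1 to a gap after word 11.)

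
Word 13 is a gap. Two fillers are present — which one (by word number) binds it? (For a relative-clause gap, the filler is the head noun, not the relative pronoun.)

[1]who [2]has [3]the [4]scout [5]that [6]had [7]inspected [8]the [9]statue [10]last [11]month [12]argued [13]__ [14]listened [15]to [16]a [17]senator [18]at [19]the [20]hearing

The marked gap is the subject of "listened".
Its filler is the fronted wh-phrase "who", at word 1.
(The other dependency links word 4 to a gap after word 5.)

1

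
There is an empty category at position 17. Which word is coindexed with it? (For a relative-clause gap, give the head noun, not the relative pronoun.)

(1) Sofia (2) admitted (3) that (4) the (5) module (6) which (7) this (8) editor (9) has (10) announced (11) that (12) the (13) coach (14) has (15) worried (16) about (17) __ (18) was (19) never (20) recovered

The gap at 17 is the prepositional object of "worried", inside a relative clause.
The relative pronoun is "which" (word 6); it is bound by the head noun immediately before it.
Its filler is the head noun "module", at word 5.

5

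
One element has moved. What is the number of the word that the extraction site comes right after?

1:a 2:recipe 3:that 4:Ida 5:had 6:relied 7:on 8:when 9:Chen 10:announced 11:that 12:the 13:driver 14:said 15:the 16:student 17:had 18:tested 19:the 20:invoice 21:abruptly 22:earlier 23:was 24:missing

The displaced element is "a recipe" (word 2).
It functions as the object of the preposition "on" of "relied", so the gap sits immediately after word 7 ("on").
Base order: Ida had relied on a recipe when Chen announced that the driver said the student had tested the invoice abruptly earlier.

7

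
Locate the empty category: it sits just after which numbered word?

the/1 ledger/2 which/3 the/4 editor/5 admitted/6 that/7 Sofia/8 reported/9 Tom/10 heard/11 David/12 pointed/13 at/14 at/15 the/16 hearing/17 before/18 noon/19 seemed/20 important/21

14

The displaced element is "the ledger" (word 2).
It is linked across 3 clause boundaries (that → Ø → Ø).
It functions as the object of the preposition "at" of "pointed", so the gap sits immediately after word 14 ("at").
Base order: The editor admitted that Sofia reported Tom heard David pointed at the ledger at the hearing before noon.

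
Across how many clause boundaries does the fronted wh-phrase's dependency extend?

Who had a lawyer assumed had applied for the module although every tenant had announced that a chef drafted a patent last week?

"who" is extracted from the subject of "applied".
Boundaries crossed, outermost first: [Ø] — 1 in total.

1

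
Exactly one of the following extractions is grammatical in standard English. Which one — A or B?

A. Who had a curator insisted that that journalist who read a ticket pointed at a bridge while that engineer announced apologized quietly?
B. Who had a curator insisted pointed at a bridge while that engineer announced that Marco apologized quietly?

B

In A, the wh-phrase is extracted from inside an adjunct island (introduced by "while"), which blocks movement.
In B, the extraction path crosses only that-complement boundaries, which are transparent.
So B is grammatical.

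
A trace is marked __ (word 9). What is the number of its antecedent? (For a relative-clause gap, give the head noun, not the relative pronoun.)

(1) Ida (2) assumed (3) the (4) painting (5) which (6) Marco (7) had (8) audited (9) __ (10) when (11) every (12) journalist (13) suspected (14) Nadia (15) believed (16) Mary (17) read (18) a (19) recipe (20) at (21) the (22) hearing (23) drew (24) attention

4

The gap at 9 is the object of "audited", inside a relative clause.
The relative pronoun is "which" (word 5); it is bound by the head noun immediately before it.
Its filler is the head noun "painting", at word 4.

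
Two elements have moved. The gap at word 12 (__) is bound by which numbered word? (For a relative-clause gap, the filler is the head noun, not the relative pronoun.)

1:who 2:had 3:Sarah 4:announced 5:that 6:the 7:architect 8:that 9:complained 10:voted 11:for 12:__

The marked gap is the object of the preposition "for" of "voted".
Its filler is the fronted wh-phrase "who", at word 1.
(The other dependency links word 7 to a gap after word 8.)

1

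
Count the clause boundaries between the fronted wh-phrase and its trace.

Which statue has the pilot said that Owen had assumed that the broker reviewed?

2

"which statue" is extracted from the object of "reviewed".
Boundaries crossed, outermost first: [that], [that] — 2 in total.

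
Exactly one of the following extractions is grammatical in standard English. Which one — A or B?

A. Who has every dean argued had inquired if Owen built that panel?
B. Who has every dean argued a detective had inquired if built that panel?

A

In B, the wh-phrase is extracted from inside a wh-island (introduced by "if"), which blocks movement.
In A, the extraction path crosses only that-complement boundaries, which are transparent.
So A is grammatical.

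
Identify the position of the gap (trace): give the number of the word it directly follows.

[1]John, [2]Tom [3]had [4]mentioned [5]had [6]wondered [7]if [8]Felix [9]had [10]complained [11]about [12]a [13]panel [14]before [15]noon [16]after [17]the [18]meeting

4

The displaced element is "John" (word 1).
It is linked across 1 clause boundary (Ø).
It functions as the subject of "wondered", so the gap sits immediately after word 4 ("mentioned").
Base order: Tom had mentioned that John had wondered if Felix had complained about a panel before noon after the meeting.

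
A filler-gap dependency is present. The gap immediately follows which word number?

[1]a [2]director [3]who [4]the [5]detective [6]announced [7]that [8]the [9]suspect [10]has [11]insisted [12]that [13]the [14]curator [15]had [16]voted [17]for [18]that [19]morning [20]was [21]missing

The displaced element is "a director" (word 2).
It is linked across 2 clause boundaries (that → that).
It functions as the object of the preposition "for" of "voted", so the gap sits immediately after word 17 ("for").
Base order: The detective announced that the suspect has insisted that the curator had voted for a director that morning.

17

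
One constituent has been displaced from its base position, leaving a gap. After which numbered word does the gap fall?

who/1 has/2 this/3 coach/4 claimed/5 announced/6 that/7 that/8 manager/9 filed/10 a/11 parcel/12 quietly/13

5

The displaced element is "who" (word 1).
It is linked across 1 clause boundary (Ø).
It functions as the subject of "announced", so the gap sits immediately after word 5 ("claimed").
Base order: This coach has claimed that who announced that that manager filed a parcel quietly.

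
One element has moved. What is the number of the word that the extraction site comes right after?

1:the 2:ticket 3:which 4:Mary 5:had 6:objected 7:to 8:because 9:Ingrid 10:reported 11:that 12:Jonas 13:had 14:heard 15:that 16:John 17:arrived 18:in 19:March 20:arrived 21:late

7

The displaced element is "the ticket" (word 2).
It functions as the object of the preposition "to" of "objected", so the gap sits immediately after word 7 ("to").
Base order: Mary had objected to the ticket because Ingrid reported that Jonas had heard that John arrived in March.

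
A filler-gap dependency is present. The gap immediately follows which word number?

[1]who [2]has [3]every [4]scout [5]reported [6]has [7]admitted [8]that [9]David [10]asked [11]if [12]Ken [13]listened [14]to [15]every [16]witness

The displaced element is "who" (word 1).
It is linked across 1 clause boundary (Ø).
It functions as the subject of "admitted", so the gap sits immediately after word 5 ("reported").
Base order: Every scout has reported who has admitted that David asked if Ken listened to every witness.

5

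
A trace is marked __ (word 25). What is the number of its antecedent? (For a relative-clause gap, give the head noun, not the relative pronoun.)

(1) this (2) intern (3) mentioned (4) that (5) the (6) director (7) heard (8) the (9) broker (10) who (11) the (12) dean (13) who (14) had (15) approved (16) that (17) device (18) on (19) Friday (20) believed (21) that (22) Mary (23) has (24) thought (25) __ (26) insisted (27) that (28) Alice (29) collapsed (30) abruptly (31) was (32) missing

9

The gap at 25 is the subject of "insisted", inside a relative clause.
The relative pronoun is "who" (word 10); it is bound by the head noun immediately before it.
Its filler is the head noun "broker", at word 9.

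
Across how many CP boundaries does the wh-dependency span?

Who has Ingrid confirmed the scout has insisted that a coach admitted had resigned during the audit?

3

"who" is extracted from the subject of "resigned".
Boundaries crossed, outermost first: [Ø], [that], [Ø] — 3 in total.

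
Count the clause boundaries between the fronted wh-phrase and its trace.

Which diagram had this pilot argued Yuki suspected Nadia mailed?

"which diagram" is extracted from the object of "mailed".
Boundaries crossed, outermost first: [Ø], [Ø] — 2 in total.

2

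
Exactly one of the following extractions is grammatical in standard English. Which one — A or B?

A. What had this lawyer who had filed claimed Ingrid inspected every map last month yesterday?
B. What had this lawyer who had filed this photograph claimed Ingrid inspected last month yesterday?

B

In A, the wh-phrase is extracted from inside a complex-NP island (relative clause) (introduced by "who"), which blocks movement.
In B, the extraction path crosses only that-complement boundaries, which are transparent.
So B is grammatical.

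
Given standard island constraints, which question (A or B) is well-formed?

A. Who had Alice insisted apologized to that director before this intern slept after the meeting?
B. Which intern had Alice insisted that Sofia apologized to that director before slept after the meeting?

In B, the wh-phrase is extracted from inside an adjunct island (introduced by "before"), which blocks movement.
In A, the extraction path crosses only that-complement boundaries, which are transparent.
So A is grammatical.

A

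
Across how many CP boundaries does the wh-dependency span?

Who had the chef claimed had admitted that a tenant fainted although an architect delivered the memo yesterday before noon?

1

"who" is extracted from the subject of "admitted".
Boundaries crossed, outermost first: [Ø] — 1 in total.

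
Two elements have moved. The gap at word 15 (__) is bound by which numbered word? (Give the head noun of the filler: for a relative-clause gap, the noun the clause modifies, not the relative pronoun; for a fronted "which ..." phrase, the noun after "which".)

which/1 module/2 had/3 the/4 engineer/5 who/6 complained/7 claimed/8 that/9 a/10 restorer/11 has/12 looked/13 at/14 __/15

The marked gap is the object of the preposition "at" of "looked".
Its filler is the fronted wh-phrase "which module", at word 2.
(The other dependency links word 5 to a gap after word 6.)

2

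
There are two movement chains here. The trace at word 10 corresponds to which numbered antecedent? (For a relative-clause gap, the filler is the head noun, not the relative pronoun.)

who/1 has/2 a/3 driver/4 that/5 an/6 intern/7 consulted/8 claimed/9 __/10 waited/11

1

The marked gap is the subject of "waited".
Its filler is the fronted wh-phrase "who", at word 1.
(The other dependency links word 4 to a gap after word 8.)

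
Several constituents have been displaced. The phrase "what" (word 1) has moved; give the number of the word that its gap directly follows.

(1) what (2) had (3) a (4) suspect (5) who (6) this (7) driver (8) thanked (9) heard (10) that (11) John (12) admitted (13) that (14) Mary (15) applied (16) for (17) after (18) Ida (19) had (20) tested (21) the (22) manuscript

The displaced element is "what" (word 1).
It is linked across 2 clause boundaries (that → that).
It functions as the object of the preposition "for" of "applied", so the gap sits immediately after word 16 ("for").
Base order: A suspect who this driver thanked had heard that John admitted that Mary applied for what after Ida had tested the manuscript.

16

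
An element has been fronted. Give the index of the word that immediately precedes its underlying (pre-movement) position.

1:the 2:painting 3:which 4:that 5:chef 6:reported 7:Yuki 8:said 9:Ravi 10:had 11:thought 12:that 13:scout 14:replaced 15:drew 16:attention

14

The displaced element is "the painting" (word 2).
It is linked across 3 clause boundaries (Ø → Ø → Ø).
It functions as the direct object of "replaced", so the gap sits immediately after word 14 ("replaced").
Base order: That chef reported Yuki said Ravi had thought that scout replaced the painting.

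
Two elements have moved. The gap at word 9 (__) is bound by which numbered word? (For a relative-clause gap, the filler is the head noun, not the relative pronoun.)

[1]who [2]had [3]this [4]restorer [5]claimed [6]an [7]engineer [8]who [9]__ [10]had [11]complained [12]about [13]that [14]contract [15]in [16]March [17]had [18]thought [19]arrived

The marked gap is inside the relative clause, the subject of "complained".
Its filler is the head noun "engineer" (via "who"), at word 7.
(The other dependency links word 1 to a gap after word 18.)

7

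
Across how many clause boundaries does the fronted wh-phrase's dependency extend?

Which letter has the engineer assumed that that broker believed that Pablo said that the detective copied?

3

"which letter" is extracted from the object of "copied".
Boundaries crossed, outermost first: [that], [that], [that] — 3 in total.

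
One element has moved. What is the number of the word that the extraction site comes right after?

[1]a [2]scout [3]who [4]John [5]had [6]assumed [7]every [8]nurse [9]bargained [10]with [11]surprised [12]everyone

The displaced element is "a scout" (word 2).
It is linked across 1 clause boundary (Ø).
It functions as the object of the preposition "with" of "bargained", so the gap sits immediately after word 10 ("with").
Base order: John had assumed every nurse bargained with a scout.

10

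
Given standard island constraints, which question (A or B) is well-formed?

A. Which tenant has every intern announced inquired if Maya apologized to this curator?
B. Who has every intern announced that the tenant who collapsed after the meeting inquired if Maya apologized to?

In B, the wh-phrase is extracted from inside a wh-island (introduced by "if"), which blocks movement.
In A, the extraction path crosses only that-complement boundaries, which are transparent.
So A is grammatical.

A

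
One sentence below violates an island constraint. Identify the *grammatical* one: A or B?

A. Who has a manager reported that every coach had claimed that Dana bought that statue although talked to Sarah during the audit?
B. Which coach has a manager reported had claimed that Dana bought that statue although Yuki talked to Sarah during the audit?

In A, the wh-phrase is extracted from inside an adjunct island (introduced by "although"), which blocks movement.
In B, the extraction path crosses only that-complement boundaries, which are transparent.
So B is grammatical.

B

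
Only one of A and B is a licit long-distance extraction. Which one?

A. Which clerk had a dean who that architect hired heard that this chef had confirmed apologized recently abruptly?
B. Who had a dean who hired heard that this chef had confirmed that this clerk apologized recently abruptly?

A

In B, the wh-phrase is extracted from inside a complex-NP island (relative clause) (introduced by "who"), which blocks movement.
In A, the extraction path crosses only that-complement boundaries, which are transparent.
So A is grammatical.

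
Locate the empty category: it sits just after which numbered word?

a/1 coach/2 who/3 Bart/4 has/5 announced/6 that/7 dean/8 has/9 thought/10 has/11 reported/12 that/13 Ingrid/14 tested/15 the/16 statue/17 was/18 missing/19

10

The displaced element is "a coach" (word 2).
It is linked across 2 clause boundaries (Ø → Ø).
It functions as the subject of "reported", so the gap sits immediately after word 10 ("thought").
Base order: Bart has announced that dean has thought that a coach has reported that Ingrid tested the statue.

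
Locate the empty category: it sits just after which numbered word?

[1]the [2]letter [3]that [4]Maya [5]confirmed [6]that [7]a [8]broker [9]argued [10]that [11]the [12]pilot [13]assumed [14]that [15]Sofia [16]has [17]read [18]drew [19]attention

The displaced element is "the letter" (word 2).
It is linked across 3 clause boundaries (that → that → that).
It functions as the direct object of "read", so the gap sits immediately after word 17 ("read").
Base order: Maya confirmed that a broker argued that the pilot assumed that Sofia has read the letter.

17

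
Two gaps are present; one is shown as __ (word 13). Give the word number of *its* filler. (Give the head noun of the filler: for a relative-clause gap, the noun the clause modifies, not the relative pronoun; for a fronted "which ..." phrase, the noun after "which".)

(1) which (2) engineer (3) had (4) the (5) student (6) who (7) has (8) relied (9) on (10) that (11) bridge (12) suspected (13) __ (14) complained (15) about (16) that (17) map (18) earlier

2

The marked gap is the subject of "complained".
Its filler is the fronted wh-phrase "which engineer", at word 2.
(The other dependency links word 5 to a gap after word 6.)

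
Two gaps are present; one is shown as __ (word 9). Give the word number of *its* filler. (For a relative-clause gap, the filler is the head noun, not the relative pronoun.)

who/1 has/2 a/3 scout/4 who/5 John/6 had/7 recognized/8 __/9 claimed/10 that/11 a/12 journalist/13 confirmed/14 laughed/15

The marked gap is inside the relative clause, the direct object of "recognized".
Its filler is the head noun "scout" (via "who"), at word 4.
(The other dependency links word 1 to a gap after word 14.)

4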